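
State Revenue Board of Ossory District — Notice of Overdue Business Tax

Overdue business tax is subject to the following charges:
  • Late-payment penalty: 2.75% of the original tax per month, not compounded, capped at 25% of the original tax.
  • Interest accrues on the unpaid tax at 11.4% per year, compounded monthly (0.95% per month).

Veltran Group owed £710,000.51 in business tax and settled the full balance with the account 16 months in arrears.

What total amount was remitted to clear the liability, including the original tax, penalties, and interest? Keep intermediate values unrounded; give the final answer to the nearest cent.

£1,003,461.68

Penalty (uncapped): 16 × 2.75% × £710,000.51 = £312,400.22…; cap = 25% × £710,000.51 = £177,500.13… → penalty = £177,500.13…
Interest: £710,000.51 × ((1 + 0.0095)^16 − 1) = £710,000.51 × 0.1633253… = £115,961.0449…
Total = £710,000.51 + £177,500.1275 + £115,961.0449… = £1,003,461.68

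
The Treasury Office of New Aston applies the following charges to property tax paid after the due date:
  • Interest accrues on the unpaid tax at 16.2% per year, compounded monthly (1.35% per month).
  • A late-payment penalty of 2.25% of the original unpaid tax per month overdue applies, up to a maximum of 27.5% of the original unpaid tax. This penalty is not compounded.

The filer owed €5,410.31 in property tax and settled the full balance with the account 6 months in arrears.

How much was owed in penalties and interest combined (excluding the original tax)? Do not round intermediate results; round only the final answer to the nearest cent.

€1,183.69

Penalty: 6 × 2.25% × €5,410.31 = €730.39… (below the 27.5% cap of €1,487.84…)
Interest: €5,410.31 × ((1 + 0.0135)^6 − 1) = €5,410.31 × 0.0837835… = €453.2945…
Penalties + interest = €730.3919… + €453.2945… = €1,183.69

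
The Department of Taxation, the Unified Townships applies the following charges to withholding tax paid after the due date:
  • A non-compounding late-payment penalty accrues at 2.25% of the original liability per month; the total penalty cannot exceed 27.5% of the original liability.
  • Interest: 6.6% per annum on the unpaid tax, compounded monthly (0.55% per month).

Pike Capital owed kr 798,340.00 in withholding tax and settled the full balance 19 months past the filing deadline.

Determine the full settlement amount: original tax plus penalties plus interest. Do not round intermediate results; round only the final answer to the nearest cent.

kr 1,105,571.23

Penalty (uncapped): 19 × 2.25% × kr 798,340.00 = kr 341,290.35; cap = 27.5% × kr 798,340.00 = kr 219,543.50 → penalty = kr 219,543.50
Interest: kr 798,340.00 × ((1 + 0.0055)^19 − 1) = kr 798,340.00 × 0.1098376… = kr 87,687.7284…
Total = kr 798,340.00 + kr 219,543.5000 + kr 87,687.7284… = kr 1,105,571.23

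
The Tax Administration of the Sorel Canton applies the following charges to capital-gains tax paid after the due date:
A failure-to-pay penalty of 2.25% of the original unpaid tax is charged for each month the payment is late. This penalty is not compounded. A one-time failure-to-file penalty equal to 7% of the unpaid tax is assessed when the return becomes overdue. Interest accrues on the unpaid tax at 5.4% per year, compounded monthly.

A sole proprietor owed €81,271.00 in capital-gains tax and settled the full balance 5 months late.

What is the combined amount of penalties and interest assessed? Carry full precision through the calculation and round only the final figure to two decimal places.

Failure-to-file penalty: 7% × €81,271.00 = €5,688.97
Failure-to-pay penalty = 2.25% × €81,271.00 × 5 mo = €9,142.99…
Interest (5.4%/yr ÷ 12 = 0.45%/month): €81,271.00 × ((1 + 0.0045)^5 − 1) = €1,845.1291…
Penalties + interest = €14,831.9575 + €1,845.1291… = €16,677.09

€16,677.09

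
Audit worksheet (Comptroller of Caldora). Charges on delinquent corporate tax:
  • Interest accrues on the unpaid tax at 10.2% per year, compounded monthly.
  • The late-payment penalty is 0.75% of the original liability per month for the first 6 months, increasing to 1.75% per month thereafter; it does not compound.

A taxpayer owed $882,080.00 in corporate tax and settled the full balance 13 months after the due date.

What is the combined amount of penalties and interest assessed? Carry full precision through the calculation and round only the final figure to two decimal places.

Penalty, months 1–6: 6 × 0.75% × $882,080.00 = $39,693.60
Penalty, months 7–13: 7 × 1.75% × $882,080.00 = $108,054.80
Interest (10.2%/yr ÷ 12 = 0.85%/month): $882,080.00 × ((1 + 0.0085)^13 − 1) = $102,599.0733…
Penalties + interest = $147,748.4000 + $102,599.0733… = $250,347.47

$250,347.47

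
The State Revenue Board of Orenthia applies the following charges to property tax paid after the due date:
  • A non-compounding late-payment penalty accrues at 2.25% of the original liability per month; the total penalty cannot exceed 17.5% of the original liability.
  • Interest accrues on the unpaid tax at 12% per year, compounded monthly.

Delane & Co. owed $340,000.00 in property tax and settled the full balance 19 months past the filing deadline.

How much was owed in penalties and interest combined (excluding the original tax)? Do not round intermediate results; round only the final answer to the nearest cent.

$130,257.04

Penalty (uncapped): 19 × 2.25% × $340,000.00 = $145,350.00; cap = 17.5% × $340,000.00 = $59,500.00 → penalty = $59,500.00
Interest (12%/yr ÷ 12 = 1%/month): $340,000.00 × ((1 + 0.01)^19 − 1) = $70,757.0432…
Penalties + interest = $59,500.0000 + $70,757.0432… = $130,257.04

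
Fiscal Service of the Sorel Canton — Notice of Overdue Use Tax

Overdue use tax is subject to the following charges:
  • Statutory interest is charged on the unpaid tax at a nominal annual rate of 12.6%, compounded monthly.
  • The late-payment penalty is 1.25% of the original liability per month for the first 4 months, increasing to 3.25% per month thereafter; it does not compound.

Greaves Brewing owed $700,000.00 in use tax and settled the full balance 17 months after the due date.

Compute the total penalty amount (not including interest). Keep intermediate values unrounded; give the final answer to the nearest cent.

Penalty, months 1–4: 4 × 1.25% × $700,000.00 = $35,000.00
Penalty, months 5–17: 13 × 3.25% × $700,000.00 = $295,750.00
Total penalty = $35,000.00 + $295,750.00 = $330,750.00

$330,750.00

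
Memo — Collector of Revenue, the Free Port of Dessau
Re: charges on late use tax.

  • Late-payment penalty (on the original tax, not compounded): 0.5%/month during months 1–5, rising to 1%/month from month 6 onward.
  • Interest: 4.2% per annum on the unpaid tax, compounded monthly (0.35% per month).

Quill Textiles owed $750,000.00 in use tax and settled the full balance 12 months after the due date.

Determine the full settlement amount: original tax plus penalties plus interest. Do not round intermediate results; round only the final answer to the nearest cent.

Penalty, months 1–5: 5 × 0.5% × $750,000.00 = $18,750.00
Penalty, months 6–12: 7 × 1% × $750,000.00 = $52,500.00
Interest: $750,000.00 × ((1 + 0.0035)^12 − 1) = $750,000.00 × 0.0428180… = $32,113.5054…
Total = $750,000.00 + $71,250.0000 + $32,113.5054… = $853,363.51

$853,363.51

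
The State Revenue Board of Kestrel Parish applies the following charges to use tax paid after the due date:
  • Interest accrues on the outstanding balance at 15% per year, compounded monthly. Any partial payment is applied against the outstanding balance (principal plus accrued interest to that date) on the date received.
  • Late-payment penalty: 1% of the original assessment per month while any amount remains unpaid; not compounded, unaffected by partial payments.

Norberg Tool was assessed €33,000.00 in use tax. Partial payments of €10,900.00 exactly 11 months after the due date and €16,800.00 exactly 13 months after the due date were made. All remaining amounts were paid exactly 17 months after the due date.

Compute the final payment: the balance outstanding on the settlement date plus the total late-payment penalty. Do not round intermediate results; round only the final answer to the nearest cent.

€16,970.20

Monthly rate = 15% ÷ 12 = 1.25%
Balance at month 11: €33,000.0000 × (1 + 0.0125)^11 = €37,831.9991…
After €10,900.00 payment: €37,831.9991… − €10,900.00 = €26,931.9991…
Balance at month 13: €26,931.9991… × (1 + 0.0125)^2 = €27,609.5072…
After €16,800.00 payment: €27,609.5072… − €16,800.00 = €10,809.5072…
Balance at month 17: €10,809.5072… × (1 + 0.0125)^4 = €11,360.2012…
Penalty: 17 × 1% × €33,000.00 = €5,610.00
Final settlement = outstanding balance + penalty = €11,360.2012… + €5,610.00 = €16,970.20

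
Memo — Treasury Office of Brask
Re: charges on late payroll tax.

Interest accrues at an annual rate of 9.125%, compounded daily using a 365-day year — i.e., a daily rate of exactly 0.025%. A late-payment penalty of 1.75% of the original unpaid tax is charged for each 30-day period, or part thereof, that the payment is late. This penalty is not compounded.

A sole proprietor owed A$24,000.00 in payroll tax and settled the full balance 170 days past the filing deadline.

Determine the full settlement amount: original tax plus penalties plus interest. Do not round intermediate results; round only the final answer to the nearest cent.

A$27,561.85

Penalty periods: ⌈170/30⌉ = 6; penalty = 6 × 1.75% × A$24,000.00 = A$2,520.00
Interest: A$24,000.00 × ((1 + 0.00025)^170 − 1) = A$24,000.00 × 0.04341051… = A$1,041.8523…
Total = A$24,000.00 + A$2,520.0000 + A$1,041.8523… = A$27,561.85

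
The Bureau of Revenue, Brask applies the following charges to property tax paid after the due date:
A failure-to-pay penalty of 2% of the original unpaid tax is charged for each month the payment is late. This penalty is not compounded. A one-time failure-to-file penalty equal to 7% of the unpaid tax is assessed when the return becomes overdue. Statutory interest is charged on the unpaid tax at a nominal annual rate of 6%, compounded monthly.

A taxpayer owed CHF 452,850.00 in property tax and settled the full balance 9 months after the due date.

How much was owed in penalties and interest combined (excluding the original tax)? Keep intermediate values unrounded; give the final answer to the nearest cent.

Failure-to-file penalty: 7% × CHF 452,850.00 = CHF 31,699.50
Failure-to-pay penalty: 9 × 2% × CHF 452,850.00 = CHF 81,513.00
Interest (6%/yr ÷ 12 = 0.5%/month): CHF 452,850.00 × ((1 + 0.005)^9 − 1) = CHF 20,790.6058…
Penalties + interest = CHF 113,212.5000 + CHF 20,790.6058… = CHF 134,003.11

CHF 134,003.11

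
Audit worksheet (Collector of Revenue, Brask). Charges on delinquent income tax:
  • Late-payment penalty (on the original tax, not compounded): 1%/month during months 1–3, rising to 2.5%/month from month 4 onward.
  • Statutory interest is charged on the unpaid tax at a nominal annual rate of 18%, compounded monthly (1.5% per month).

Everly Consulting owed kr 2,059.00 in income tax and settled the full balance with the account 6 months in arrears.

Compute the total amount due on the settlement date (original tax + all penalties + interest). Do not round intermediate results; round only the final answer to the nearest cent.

Penalty, months 1–3: 3 × 1% × kr 2,059.00 = kr 61.77
Penalty, months 4–6: 3 × 2.5% × kr 2,059.00 = kr 154.43…
Interest: kr 2,059.00 × ((1 + 0.015)^6 − 1) = kr 2,059.00 × 0.0934433… = kr 192.3997…
Total = kr 2,059.00 + kr 216.1950 + kr 192.3997… = kr 2,467.59

kr 2,467.59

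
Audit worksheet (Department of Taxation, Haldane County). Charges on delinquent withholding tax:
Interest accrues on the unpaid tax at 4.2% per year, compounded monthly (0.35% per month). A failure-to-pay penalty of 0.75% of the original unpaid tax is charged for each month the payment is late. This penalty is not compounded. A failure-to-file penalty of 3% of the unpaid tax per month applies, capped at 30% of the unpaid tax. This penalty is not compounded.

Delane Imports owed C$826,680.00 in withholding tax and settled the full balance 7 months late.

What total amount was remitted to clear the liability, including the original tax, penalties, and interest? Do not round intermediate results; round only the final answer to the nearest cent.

Failure-to-file: 7 × 3% × C$826,680.00 = C$173,602.80 (under the 30% cap)
Failure-to-pay penalty = 0.75% × C$826,680.00 × 7 mo = C$43,400.70
Interest: C$826,680.00 × ((1 + 0.0035)^7 − 1) = C$826,680.00 × 0.0247588… = C$20,467.5683…
Total = C$826,680.00 + C$217,003.5000 + C$20,467.5683… = C$1,064,151.07

C$1,064,151.07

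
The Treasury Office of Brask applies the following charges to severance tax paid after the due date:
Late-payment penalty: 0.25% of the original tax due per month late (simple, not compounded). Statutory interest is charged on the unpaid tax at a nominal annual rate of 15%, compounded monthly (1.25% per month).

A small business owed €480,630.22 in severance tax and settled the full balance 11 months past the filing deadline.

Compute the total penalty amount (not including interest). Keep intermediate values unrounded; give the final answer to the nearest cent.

Late-payment penalty = 0.25% × €480,630.22 × 11 mo = €13,217.33…

€13,217.33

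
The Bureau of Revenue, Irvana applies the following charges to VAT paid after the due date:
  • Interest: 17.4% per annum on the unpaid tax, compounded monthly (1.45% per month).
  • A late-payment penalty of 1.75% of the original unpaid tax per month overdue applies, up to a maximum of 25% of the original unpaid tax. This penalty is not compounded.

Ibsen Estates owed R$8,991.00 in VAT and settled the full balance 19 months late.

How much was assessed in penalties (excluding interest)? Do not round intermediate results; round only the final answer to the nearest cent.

R$2,247.75

Penalty (uncapped): 19 × 1.75% × R$8,991.00 = R$2,989.51…; cap = 25% × R$8,991.00 = R$2,247.75 → penalty = R$2,247.75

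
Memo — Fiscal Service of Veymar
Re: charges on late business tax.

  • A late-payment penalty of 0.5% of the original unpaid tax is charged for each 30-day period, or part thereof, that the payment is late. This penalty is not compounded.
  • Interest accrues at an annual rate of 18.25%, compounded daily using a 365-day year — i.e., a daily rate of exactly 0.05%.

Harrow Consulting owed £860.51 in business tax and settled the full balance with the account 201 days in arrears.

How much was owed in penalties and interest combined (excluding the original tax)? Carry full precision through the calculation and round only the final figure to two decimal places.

Penalty periods: ⌈201/30⌉ = 7; penalty = 7 × 0.5% × £860.51 = £30.12…
Interest: £860.51 × ((1 + 0.0005)^201 − 1) = £860.51 × 0.10569587… = £90.9524…
Penalties + interest = £30.1179… + £90.9524… = £121.07

£121.07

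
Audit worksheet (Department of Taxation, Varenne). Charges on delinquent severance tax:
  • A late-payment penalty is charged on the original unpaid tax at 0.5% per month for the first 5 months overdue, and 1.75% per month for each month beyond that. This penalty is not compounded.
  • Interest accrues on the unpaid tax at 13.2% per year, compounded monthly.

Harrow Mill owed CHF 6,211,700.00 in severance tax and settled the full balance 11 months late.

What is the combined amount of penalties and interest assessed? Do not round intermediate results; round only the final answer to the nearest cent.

CHF 1,601,870.23

Penalty, months 1–5: 5 × 0.5% × CHF 6,211,700.00 = CHF 155,292.50
Penalty, months 6–11: 6 × 1.75% × CHF 6,211,700.00 = CHF 652,228.50
Interest (13.2%/yr ÷ 12 = 1.1%/month): CHF 6,211,700.00 × ((1 + 0.011)^11 − 1) = CHF 794,349.2253…
Penalties + interest = CHF 807,521.0000 + CHF 794,349.2253… = CHF 1,601,870.23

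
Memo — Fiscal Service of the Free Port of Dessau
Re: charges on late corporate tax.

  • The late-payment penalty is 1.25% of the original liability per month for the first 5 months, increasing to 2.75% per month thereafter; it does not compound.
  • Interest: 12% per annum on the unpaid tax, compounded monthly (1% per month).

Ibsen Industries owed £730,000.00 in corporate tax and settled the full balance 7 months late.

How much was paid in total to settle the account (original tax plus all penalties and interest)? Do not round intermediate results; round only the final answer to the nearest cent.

Penalty, months 1–5: 5 × 1.25% × £730,000.00 = £45,625.00
Penalty, months 6–7: 2 × 2.75% × £730,000.00 = £40,150.00
Interest: £730,000.00 × ((1 + 0.01)^7 − 1) = £730,000.00 × 0.0721354… = £52,658.8070…
Total = £730,000.00 + £85,775.0000 + £52,658.8070… = £868,433.81

£868,433.81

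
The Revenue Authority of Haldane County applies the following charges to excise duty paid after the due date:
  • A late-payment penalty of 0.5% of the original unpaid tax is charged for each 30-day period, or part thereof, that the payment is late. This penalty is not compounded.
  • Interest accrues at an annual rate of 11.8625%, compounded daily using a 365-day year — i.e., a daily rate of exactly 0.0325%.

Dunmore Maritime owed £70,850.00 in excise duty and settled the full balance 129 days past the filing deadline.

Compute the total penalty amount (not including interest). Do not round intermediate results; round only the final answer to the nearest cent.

£1,771.25

Penalty periods: ⌈129/30⌉ = 5; penalty = 5 × 0.5% × £70,850.00 = £1,771.25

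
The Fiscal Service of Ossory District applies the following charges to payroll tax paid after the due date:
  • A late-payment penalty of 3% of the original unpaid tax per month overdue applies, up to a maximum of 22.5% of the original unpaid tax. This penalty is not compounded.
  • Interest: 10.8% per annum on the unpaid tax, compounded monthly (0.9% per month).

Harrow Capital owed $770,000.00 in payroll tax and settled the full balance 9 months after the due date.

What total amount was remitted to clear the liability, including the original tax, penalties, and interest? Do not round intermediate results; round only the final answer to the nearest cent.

$1,007,913.11

Penalty (uncapped): 9 × 3% × $770,000.00 = $207,900.00; cap = 22.5% × $770,000.00 = $173,250.00 → penalty = $173,250.00
Interest: $770,000.00 × ((1 + 0.009)^9 − 1) = $770,000.00 × 0.0839781… = $64,663.1140…
Total = $770,000.00 + $173,250.0000 + $64,663.1140… = $1,007,913.11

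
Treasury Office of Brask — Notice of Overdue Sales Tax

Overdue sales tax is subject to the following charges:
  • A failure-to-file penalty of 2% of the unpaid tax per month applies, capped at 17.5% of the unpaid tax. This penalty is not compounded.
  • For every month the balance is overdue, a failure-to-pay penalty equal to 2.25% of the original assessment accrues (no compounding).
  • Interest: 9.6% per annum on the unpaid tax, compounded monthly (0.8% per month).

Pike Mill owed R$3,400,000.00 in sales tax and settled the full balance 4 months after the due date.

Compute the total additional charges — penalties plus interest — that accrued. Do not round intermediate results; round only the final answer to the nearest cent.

Failure-to-file: 4 × 2% × R$3,400,000.00 = R$272,000.00 (under the 17.5% cap)
Failure-to-pay penalty = 2.25% × R$3,400,000.00 × 4 mo = R$306,000.00
Interest: R$3,400,000.00 × ((1 + 0.008)^4 − 1) = R$3,400,000.00 × 0.0323861… = R$110,112.5771…
Penalties + interest = R$578,000.0000 + R$110,112.5771… = R$688,112.58

R$688,112.58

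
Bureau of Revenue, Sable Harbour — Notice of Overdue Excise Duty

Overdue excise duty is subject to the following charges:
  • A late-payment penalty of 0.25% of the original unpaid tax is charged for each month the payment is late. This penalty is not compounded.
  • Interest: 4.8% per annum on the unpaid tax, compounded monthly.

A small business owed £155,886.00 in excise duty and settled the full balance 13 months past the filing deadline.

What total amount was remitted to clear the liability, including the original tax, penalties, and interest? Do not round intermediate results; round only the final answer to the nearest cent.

Late-payment penalty = 0.25% × £155,886.00 × 13 mo = £5,066.30…
Interest (4.8%/yr ÷ 12 = 0.4%/month): £155,886.00 × ((1 + 0.004)^13 − 1) = £8,303.4998…
Total = £155,886.00 + £5,066.2950 + £8,303.4998… = £169,255.79

£169,255.79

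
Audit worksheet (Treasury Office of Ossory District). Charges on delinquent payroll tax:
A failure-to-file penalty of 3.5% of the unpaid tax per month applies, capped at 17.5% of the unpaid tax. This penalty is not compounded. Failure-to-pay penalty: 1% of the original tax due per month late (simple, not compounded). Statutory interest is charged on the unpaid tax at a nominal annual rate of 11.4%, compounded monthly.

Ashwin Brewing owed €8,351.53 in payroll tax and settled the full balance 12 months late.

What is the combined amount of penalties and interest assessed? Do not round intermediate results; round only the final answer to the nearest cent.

Failure-to-file: 12 × 3.5% × €8,351.53 = €3,507.64…, capped at 17.5% × €8,351.53 = €1,461.52…
Failure-to-pay penalty = 1% × €8,351.53 × 12 mo = €1,002.18…
Interest (11.4%/yr ÷ 12 = 0.95%/month): €8,351.53 × ((1 + 0.0095)^12 − 1) = €1,003.4298…
Penalties + interest = €2,463.7014… + €1,003.4298… = €3,467.13

€3,467.13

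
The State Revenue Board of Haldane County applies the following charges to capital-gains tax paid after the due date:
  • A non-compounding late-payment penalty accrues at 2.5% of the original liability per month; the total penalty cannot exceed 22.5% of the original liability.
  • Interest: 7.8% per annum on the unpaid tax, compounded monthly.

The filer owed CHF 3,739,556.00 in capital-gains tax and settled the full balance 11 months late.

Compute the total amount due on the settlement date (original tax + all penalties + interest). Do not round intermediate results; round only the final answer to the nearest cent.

Penalty (uncapped): 11 × 2.5% × CHF 3,739,556.00 = CHF 1,028,377.90; cap = 22.5% × CHF 3,739,556.00 = CHF 841,400.10 → penalty = CHF 841,400.10
Interest (7.8%/yr ÷ 12 = 0.65%/month): CHF 3,739,556.00 × ((1 + 0.0065)^11 − 1) = CHF 276,239.7213…
Total = CHF 3,739,556.00 + CHF 841,400.1000 + CHF 276,239.7213… = CHF 4,857,195.82

CHF 4,857,195.82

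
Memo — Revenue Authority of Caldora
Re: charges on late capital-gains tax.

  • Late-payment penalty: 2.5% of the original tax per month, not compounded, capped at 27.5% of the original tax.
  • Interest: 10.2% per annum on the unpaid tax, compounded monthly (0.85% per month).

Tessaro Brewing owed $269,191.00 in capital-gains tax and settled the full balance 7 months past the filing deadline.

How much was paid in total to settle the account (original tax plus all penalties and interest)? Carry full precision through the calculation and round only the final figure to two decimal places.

$332,730.56

Penalty: 7 × 2.5% × $269,191.00 = $47,108.43… (below the 27.5% cap of $74,027.53…)
Interest: $269,191.00 × ((1 + 0.0085)^7 − 1) = $269,191.00 × 0.0610389… = $16,431.1301…
Total = $269,191.00 + $47,108.4250 + $16,431.1301… = $332,730.56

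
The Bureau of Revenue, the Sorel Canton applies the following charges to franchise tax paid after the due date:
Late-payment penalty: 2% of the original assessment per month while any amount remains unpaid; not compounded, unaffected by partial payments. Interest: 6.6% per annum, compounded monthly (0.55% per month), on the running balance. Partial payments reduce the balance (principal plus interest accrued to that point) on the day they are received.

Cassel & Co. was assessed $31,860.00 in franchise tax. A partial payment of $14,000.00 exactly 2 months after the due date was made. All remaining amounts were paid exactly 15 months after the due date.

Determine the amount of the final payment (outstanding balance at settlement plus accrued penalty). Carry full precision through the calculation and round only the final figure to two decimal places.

$29,115.39

Balance at month 2: $31,860.0000 × (1 + 0.0055)^2 = $32,211.4238…
After $14,000.00 payment: $32,211.4238… − $14,000.00 = $18,211.4238…
Balance at month 15: $18,211.4238… × (1 + 0.0055)^13 = $19,557.3890…
Penalty: 15 × 2% × $31,860.00 = $9,558.00
Final settlement = outstanding balance + penalty = $19,557.3890… + $9,558.00 = $29,115.39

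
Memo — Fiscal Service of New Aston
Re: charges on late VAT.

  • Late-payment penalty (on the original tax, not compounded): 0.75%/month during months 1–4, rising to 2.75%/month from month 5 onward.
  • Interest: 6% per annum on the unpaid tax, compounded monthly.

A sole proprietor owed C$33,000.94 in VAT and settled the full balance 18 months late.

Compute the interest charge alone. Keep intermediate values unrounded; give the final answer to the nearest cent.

Interest (6%/yr ÷ 12 = 0.5%/month): C$33,000.94 × ((1 + 0.005)^18 − 1) = C$3,099.7433…

C$3,099.74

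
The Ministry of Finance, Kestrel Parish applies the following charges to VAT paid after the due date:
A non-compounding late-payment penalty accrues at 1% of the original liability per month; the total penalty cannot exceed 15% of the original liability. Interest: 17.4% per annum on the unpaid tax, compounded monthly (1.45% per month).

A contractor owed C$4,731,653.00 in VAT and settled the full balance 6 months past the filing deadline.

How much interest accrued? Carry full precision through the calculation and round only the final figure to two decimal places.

Interest: C$4,731,653.00 × ((1 + 0.0145)^6 − 1) = C$4,731,653.00 × 0.0902154… = C$426,867.9180…

C$426,867.92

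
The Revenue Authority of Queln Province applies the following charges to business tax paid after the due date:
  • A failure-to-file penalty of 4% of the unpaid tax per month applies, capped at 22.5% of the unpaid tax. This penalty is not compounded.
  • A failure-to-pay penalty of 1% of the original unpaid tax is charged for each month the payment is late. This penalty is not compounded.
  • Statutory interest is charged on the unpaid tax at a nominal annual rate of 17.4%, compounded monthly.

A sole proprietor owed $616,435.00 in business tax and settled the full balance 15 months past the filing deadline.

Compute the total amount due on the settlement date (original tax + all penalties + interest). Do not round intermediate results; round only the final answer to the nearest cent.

$996,174.79

Failure-to-file: 15 × 4% × $616,435.00 = $369,861.00, capped at 22.5% × $616,435.00 = $138,697.88…
Failure-to-pay penalty: 15 × 1% × $616,435.00 = $92,465.25
Interest (17.4%/yr ÷ 12 = 1.45%/month): $616,435.00 × ((1 + 0.0145)^15 − 1) = $148,576.6691…
Total = $616,435.00 + $231,163.1250 + $148,576.6691… = $996,174.79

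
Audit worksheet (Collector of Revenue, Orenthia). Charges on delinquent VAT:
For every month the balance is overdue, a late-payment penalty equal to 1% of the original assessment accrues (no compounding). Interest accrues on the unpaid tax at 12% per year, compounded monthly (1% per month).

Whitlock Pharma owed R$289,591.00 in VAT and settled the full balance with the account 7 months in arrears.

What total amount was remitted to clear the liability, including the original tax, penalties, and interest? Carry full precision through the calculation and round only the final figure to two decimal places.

Late-payment penalty = 1% × R$289,591.00 × 7 mo = R$20,271.37
Interest: R$289,591.00 × ((1 + 0.01)^7 − 1) = R$289,591.00 × 0.0721354… = R$20,889.7488…
Total = R$289,591.00 + R$20,271.3700 + R$20,889.7488… = R$330,752.12

R$330,752.12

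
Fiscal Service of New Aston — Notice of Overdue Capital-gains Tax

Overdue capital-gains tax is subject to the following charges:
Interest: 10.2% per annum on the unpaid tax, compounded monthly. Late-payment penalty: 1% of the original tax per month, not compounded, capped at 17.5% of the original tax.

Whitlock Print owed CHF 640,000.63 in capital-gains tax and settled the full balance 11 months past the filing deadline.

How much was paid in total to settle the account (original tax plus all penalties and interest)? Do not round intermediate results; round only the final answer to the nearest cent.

CHF 772,849.93

Penalty: 11 × 1% × CHF 640,000.63 = CHF 70,400.07… (below the 17.5% cap of CHF 112,000.11…)
Interest (10.2%/yr ÷ 12 = 0.85%/month): CHF 640,000.63 × ((1 + 0.0085)^11 − 1) = CHF 62,449.2288…
Total = CHF 640,000.63 + CHF 70,400.0693 + CHF 62,449.2288… = CHF 772,849.93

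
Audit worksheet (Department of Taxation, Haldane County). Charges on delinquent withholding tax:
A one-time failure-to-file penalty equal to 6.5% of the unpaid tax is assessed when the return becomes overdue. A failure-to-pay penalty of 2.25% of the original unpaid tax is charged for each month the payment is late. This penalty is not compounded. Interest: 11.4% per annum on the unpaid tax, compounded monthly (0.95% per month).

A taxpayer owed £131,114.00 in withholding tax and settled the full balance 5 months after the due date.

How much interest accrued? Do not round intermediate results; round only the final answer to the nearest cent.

Interest: £131,114.00 × ((1 + 0.0095)^5 − 1) = £131,114.00 × 0.0484111… = £6,347.3749…

£6,347.37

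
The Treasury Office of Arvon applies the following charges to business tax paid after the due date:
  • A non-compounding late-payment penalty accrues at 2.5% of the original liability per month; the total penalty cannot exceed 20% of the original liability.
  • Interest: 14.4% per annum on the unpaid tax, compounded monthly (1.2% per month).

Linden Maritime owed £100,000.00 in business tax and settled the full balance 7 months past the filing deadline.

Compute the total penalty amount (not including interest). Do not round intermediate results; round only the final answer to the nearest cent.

Penalty: 7 × 2.5% × £100,000.00 = £17,500.00 (below the 20% cap of £20,000.00)

£17,500.00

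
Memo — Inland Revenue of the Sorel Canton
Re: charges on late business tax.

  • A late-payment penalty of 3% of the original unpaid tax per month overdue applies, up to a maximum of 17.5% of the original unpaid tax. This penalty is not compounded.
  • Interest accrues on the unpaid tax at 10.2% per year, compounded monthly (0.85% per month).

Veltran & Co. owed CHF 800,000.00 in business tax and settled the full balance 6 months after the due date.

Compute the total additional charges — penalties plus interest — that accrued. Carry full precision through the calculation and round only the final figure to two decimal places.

CHF 181,676.89

Penalty (uncapped): 6 × 3% × CHF 800,000.00 = CHF 144,000.00; cap = 17.5% × CHF 800,000.00 = CHF 140,000.00 → penalty = CHF 140,000.00
Interest: CHF 800,000.00 × ((1 + 0.0085)^6 − 1) = CHF 800,000.00 × 0.0520961… = CHF 41,676.8889…
Penalties + interest = CHF 140,000.0000 + CHF 41,676.8889… = CHF 181,676.89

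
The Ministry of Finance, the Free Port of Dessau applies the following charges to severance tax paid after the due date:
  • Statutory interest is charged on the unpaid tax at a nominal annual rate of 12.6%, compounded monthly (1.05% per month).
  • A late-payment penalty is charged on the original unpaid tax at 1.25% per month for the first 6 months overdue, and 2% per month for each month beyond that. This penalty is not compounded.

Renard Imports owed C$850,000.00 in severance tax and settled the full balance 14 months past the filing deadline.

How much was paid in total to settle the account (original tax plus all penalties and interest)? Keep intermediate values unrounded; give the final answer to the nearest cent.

Penalty, months 1–6: 6 × 1.25% × C$850,000.00 = C$63,750.00
Penalty, months 7–14: 8 × 2% × C$850,000.00 = C$136,000.00
Interest: C$850,000.00 × ((1 + 0.0105)^14 − 1) = C$850,000.00 × 0.1574666… = C$133,846.5695…
Total = C$850,000.00 + C$199,750.0000 + C$133,846.5695… = C$1,183,596.57

C$1,183,596.57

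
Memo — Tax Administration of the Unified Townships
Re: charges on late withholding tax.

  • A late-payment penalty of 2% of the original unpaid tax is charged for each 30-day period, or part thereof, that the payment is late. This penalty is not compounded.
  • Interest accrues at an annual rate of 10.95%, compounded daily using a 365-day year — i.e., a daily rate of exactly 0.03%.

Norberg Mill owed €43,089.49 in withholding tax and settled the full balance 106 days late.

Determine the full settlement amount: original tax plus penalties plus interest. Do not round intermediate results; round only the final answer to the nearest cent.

Penalty periods: ⌈106/30⌉ = 4; penalty = 4 × 2% × €43,089.49 = €3,447.16…
Interest: €43,089.49 × ((1 + 0.0003)^106 − 1) = €43,089.49 × 0.03230610… = €1,392.0533…
Total = €43,089.49 + €3,447.1592 + €1,392.0533… = €47,928.70

€47,928.70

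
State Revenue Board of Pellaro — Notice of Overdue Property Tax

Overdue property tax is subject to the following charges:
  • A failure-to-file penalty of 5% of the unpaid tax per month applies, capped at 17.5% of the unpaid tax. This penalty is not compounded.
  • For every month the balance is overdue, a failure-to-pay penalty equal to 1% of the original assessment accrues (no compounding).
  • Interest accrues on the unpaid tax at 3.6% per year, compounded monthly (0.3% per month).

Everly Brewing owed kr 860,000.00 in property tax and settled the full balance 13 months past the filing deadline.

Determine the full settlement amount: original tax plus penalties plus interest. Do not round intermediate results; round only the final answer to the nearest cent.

Failure-to-file: 13 × 5% × kr 860,000.00 = kr 559,000.00, capped at 17.5% × kr 860,000.00 = kr 150,500.00
Failure-to-pay penalty: 13 × 1% × kr 860,000.00 = kr 111,800.00
Interest: kr 860,000.00 × ((1 + 0.003)^13 − 1) = kr 860,000.00 × 0.0397098… = kr 34,150.4110…
Total = kr 860,000.00 + kr 262,300.0000 + kr 34,150.4110… = kr 1,156,450.41

kr 1,156,450.41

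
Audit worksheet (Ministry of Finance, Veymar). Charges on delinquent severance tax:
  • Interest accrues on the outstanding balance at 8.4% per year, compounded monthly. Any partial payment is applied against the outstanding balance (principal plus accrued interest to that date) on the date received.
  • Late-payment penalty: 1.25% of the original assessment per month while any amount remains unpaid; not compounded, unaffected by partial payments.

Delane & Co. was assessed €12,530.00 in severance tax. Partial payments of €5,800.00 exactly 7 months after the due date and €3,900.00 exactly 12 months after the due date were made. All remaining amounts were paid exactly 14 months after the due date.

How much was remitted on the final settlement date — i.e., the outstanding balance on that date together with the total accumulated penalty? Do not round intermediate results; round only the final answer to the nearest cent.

Monthly rate = 8.4% ÷ 12 = 0.7%
Balance at month 7: €12,530.0000 × (1 + 0.007)^7 = €13,157.0149…
After €5,800.00 payment: €13,157.0149… − €5,800.00 = €7,357.0149…
Balance at month 12: €7,357.0149… × (1 + 0.007)^5 = €7,618.1406…
After €3,900.00 payment: €7,618.1406… − €3,900.00 = €3,718.1406…
Balance at month 14: €3,718.1406… × (1 + 0.007)^2 = €3,770.3768…
Penalty: 14 × 1.25% × €12,530.00 = €2,192.75
Final settlement = outstanding balance + penalty = €3,770.3768… + €2,192.75 = €5,963.13

€5,963.13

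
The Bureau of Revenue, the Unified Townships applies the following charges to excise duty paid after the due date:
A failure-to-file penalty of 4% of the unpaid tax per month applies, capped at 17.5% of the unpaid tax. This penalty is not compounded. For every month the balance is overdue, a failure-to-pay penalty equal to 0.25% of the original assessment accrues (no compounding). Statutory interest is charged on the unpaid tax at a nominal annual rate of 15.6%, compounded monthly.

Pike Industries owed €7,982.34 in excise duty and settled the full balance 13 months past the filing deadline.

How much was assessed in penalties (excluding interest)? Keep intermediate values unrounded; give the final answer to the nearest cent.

Failure-to-file: 13 × 4% × €7,982.34 = €4,150.82…, capped at 17.5% × €7,982.34 = €1,396.91…
Failure-to-pay penalty: 13 × 0.25% × €7,982.34 = €259.43…
Total penalty = €1,396.91… + €259.43… = €1,656.34

€1,656.34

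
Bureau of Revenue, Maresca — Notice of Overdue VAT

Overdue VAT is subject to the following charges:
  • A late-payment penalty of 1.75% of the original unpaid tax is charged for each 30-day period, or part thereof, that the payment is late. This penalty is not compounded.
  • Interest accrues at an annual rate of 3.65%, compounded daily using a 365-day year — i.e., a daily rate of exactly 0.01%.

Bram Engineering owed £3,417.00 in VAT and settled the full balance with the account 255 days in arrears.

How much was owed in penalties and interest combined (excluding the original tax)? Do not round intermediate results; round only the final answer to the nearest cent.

£626.43

Penalty periods: ⌈255/30⌉ = 9; penalty = 9 × 1.75% × £3,417.00 = £538.18…
Interest: £3,417.00 × ((1 + 0.0001)^255 − 1) = £3,417.00 × 0.02582660… = £88.2495…
Penalties + interest = £538.1775 + £88.2495… = £626.43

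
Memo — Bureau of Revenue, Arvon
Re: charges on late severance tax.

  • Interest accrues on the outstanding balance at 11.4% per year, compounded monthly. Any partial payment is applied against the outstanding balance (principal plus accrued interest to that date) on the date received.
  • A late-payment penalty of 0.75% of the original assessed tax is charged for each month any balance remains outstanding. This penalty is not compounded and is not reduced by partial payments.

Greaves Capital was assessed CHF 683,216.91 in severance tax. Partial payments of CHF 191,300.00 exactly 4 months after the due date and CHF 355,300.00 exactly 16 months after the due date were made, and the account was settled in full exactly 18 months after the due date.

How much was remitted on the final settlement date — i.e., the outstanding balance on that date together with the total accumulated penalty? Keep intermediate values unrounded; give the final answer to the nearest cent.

CHF 321,752.74

Monthly rate = 11.4% ÷ 12 = 0.95%
Balance at month 4: CHF 683,216.9100 × (1 + 0.0095)^4 = CHF 709,551.4632…
After CHF 191,300.00 payment: CHF 709,551.4632… − CHF 191,300.00 = CHF 518,251.4632…
Balance at month 16: CHF 518,251.4632… × (1 + 0.0095)^12 = CHF 580,518.9703…
After CHF 355,300.00 payment: CHF 580,518.9703… − CHF 355,300.00 = CHF 225,218.9703…
Balance at month 18: CHF 225,218.9703… × (1 + 0.0095)^2 = CHF 229,518.4568…
Penalty: 18 × 0.75% × CHF 683,216.91 = CHF 92,234.28…
Final settlement = outstanding balance + penalty = CHF 229,518.4568… + CHF 92,234.28… = CHF 321,752.74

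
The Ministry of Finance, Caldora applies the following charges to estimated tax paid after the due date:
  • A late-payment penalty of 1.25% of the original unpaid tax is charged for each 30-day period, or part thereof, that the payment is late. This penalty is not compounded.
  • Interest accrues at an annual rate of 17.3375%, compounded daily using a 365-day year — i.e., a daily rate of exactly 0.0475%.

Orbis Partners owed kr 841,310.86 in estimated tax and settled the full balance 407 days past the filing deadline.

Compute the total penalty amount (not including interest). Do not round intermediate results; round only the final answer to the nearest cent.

Penalty periods: ⌈407/30⌉ = 14; penalty = 14 × 1.25% × kr 841,310.86 = kr 147,229.40…

kr 147,229.40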